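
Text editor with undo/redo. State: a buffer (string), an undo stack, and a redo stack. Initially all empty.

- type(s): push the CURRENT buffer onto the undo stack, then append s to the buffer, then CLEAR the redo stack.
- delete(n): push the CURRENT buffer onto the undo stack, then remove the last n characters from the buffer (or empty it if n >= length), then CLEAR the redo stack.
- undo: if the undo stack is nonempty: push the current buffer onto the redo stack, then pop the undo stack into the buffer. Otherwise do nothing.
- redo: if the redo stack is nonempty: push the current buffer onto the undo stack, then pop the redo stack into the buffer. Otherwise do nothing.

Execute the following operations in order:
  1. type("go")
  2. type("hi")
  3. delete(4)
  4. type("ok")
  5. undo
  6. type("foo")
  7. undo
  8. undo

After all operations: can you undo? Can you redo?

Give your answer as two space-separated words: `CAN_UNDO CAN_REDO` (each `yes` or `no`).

After op 1 (type): buf='go' undo_depth=1 redo_depth=0
After op 2 (type): buf='gohi' undo_depth=2 redo_depth=0
After op 3 (delete): buf='(empty)' undo_depth=3 redo_depth=0
After op 4 (type): buf='ok' undo_depth=4 redo_depth=0
After op 5 (undo): buf='(empty)' undo_depth=3 redo_depth=1
After op 6 (type): buf='foo' undo_depth=4 redo_depth=0
After op 7 (undo): buf='(empty)' undo_depth=3 redo_depth=1
After op 8 (undo): buf='gohi' undo_depth=2 redo_depth=2

Answer: yes yes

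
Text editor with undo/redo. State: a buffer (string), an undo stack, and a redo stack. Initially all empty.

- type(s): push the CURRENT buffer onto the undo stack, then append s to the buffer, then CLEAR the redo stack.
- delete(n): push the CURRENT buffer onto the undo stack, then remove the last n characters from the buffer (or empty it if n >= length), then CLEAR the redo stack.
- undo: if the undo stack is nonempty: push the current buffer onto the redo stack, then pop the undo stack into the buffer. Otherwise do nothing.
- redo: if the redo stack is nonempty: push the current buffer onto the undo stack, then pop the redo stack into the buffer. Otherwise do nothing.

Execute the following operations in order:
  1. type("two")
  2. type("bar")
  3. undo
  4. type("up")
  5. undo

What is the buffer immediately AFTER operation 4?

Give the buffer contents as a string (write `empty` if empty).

Answer: twoup

Derivation:
After op 1 (type): buf='two' undo_depth=1 redo_depth=0
After op 2 (type): buf='twobar' undo_depth=2 redo_depth=0
After op 3 (undo): buf='two' undo_depth=1 redo_depth=1
After op 4 (type): buf='twoup' undo_depth=2 redo_depth=0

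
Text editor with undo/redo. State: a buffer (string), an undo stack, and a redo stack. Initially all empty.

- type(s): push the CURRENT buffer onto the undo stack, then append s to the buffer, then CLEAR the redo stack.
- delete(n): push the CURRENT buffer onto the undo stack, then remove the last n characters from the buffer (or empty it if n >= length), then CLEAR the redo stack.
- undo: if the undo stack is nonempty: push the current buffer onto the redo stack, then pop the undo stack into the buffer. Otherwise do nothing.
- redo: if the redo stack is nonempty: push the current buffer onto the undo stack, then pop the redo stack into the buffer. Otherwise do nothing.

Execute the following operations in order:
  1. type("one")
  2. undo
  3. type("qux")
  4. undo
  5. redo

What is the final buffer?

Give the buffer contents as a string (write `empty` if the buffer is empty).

After op 1 (type): buf='one' undo_depth=1 redo_depth=0
After op 2 (undo): buf='(empty)' undo_depth=0 redo_depth=1
After op 3 (type): buf='qux' undo_depth=1 redo_depth=0
After op 4 (undo): buf='(empty)' undo_depth=0 redo_depth=1
After op 5 (redo): buf='qux' undo_depth=1 redo_depth=0

Answer: qux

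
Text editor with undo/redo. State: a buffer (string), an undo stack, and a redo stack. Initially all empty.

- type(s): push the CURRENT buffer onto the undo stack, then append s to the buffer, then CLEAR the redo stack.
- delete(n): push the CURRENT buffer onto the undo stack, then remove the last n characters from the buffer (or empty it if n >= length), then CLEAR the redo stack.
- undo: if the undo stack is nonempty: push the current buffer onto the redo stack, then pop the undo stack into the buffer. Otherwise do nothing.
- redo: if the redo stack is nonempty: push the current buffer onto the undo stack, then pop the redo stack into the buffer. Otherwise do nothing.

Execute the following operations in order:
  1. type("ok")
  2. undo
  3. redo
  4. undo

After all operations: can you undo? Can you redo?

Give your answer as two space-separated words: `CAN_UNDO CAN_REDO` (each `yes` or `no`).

Answer: no yes

Derivation:
After op 1 (type): buf='ok' undo_depth=1 redo_depth=0
After op 2 (undo): buf='(empty)' undo_depth=0 redo_depth=1
After op 3 (redo): buf='ok' undo_depth=1 redo_depth=0
After op 4 (undo): buf='(empty)' undo_depth=0 redo_depth=1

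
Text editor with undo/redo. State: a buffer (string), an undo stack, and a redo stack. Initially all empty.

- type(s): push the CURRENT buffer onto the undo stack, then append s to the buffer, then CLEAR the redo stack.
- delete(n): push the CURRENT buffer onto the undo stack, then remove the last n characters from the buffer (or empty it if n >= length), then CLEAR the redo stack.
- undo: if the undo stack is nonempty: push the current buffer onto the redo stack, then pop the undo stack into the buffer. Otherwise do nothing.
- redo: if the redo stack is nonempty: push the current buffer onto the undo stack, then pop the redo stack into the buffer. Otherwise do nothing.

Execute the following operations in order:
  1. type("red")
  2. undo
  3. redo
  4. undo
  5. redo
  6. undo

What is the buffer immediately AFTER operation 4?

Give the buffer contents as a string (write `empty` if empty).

After op 1 (type): buf='red' undo_depth=1 redo_depth=0
After op 2 (undo): buf='(empty)' undo_depth=0 redo_depth=1
After op 3 (redo): buf='red' undo_depth=1 redo_depth=0
After op 4 (undo): buf='(empty)' undo_depth=0 redo_depth=1

Answer: empty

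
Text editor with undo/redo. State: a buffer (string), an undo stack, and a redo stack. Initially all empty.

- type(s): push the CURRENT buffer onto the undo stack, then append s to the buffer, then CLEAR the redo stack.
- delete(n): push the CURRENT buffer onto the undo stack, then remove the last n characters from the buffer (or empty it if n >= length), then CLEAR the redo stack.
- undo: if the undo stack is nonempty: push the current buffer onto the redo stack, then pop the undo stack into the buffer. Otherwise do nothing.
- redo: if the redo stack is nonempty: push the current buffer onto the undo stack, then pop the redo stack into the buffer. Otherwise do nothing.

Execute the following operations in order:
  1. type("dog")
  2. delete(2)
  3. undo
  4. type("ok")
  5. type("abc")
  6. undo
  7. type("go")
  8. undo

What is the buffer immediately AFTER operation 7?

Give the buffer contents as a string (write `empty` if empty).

Answer: dogokgo

Derivation:
After op 1 (type): buf='dog' undo_depth=1 redo_depth=0
After op 2 (delete): buf='d' undo_depth=2 redo_depth=0
After op 3 (undo): buf='dog' undo_depth=1 redo_depth=1
After op 4 (type): buf='dogok' undo_depth=2 redo_depth=0
After op 5 (type): buf='dogokabc' undo_depth=3 redo_depth=0
After op 6 (undo): buf='dogok' undo_depth=2 redo_depth=1
After op 7 (type): buf='dogokgo' undo_depth=3 redo_depth=0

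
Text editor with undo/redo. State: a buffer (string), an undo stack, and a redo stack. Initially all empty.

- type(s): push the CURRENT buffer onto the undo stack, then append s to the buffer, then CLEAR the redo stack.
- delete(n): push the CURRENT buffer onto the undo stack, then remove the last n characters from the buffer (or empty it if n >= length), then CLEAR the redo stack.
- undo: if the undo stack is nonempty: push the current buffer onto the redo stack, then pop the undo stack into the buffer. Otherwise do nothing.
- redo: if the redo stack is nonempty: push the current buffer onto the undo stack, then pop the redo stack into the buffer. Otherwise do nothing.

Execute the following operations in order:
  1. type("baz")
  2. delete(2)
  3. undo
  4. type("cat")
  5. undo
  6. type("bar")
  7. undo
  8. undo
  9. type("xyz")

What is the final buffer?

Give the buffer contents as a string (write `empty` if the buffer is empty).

After op 1 (type): buf='baz' undo_depth=1 redo_depth=0
After op 2 (delete): buf='b' undo_depth=2 redo_depth=0
After op 3 (undo): buf='baz' undo_depth=1 redo_depth=1
After op 4 (type): buf='bazcat' undo_depth=2 redo_depth=0
After op 5 (undo): buf='baz' undo_depth=1 redo_depth=1
After op 6 (type): buf='bazbar' undo_depth=2 redo_depth=0
After op 7 (undo): buf='baz' undo_depth=1 redo_depth=1
After op 8 (undo): buf='(empty)' undo_depth=0 redo_depth=2
After op 9 (type): buf='xyz' undo_depth=1 redo_depth=0

Answer: xyz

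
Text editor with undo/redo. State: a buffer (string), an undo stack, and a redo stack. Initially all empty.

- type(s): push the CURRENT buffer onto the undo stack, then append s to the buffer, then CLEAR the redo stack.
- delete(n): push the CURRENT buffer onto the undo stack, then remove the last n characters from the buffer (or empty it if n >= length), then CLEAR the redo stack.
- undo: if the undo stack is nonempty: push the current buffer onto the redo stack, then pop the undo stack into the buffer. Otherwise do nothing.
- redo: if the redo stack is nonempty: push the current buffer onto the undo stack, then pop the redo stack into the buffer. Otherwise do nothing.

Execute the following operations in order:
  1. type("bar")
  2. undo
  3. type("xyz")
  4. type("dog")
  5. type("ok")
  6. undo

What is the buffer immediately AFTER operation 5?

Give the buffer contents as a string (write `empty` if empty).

Answer: xyzdogok

Derivation:
After op 1 (type): buf='bar' undo_depth=1 redo_depth=0
After op 2 (undo): buf='(empty)' undo_depth=0 redo_depth=1
After op 3 (type): buf='xyz' undo_depth=1 redo_depth=0
After op 4 (type): buf='xyzdog' undo_depth=2 redo_depth=0
After op 5 (type): buf='xyzdogok' undo_depth=3 redo_depth=0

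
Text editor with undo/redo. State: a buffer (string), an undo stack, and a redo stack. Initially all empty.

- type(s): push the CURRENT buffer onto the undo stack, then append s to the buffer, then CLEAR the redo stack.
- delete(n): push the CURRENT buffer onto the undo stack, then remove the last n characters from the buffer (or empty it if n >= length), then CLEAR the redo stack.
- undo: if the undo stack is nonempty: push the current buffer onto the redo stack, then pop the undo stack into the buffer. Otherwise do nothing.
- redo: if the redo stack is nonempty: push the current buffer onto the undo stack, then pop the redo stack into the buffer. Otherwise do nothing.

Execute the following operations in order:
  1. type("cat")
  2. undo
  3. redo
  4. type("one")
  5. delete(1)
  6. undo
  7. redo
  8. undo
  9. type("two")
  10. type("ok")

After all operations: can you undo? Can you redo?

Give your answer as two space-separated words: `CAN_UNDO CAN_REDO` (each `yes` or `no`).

Answer: yes no

Derivation:
After op 1 (type): buf='cat' undo_depth=1 redo_depth=0
After op 2 (undo): buf='(empty)' undo_depth=0 redo_depth=1
After op 3 (redo): buf='cat' undo_depth=1 redo_depth=0
After op 4 (type): buf='catone' undo_depth=2 redo_depth=0
After op 5 (delete): buf='caton' undo_depth=3 redo_depth=0
After op 6 (undo): buf='catone' undo_depth=2 redo_depth=1
After op 7 (redo): buf='caton' undo_depth=3 redo_depth=0
After op 8 (undo): buf='catone' undo_depth=2 redo_depth=1
After op 9 (type): buf='catonetwo' undo_depth=3 redo_depth=0
After op 10 (type): buf='catonetwook' undo_depth=4 redo_depth=0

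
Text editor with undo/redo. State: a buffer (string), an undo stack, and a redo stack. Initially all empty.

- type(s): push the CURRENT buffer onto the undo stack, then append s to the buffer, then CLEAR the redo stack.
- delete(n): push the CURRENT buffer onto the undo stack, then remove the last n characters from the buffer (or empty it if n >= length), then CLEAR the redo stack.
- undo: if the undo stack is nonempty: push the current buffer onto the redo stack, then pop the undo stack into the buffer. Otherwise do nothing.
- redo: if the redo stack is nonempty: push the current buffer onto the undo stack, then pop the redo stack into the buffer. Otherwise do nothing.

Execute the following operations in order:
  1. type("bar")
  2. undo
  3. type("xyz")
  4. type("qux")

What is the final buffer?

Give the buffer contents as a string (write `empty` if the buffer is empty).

Answer: xyzqux

Derivation:
After op 1 (type): buf='bar' undo_depth=1 redo_depth=0
After op 2 (undo): buf='(empty)' undo_depth=0 redo_depth=1
After op 3 (type): buf='xyz' undo_depth=1 redo_depth=0
After op 4 (type): buf='xyzqux' undo_depth=2 redo_depth=0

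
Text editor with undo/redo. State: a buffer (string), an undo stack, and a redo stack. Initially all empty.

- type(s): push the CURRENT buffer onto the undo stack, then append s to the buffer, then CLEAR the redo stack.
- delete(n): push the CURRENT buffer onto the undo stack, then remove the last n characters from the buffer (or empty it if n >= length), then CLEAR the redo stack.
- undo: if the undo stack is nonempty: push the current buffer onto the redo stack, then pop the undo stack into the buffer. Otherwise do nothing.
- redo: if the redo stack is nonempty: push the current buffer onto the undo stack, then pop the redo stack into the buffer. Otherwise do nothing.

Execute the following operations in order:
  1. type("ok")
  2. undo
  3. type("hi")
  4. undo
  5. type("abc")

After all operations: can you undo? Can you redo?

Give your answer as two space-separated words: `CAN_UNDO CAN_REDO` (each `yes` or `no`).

After op 1 (type): buf='ok' undo_depth=1 redo_depth=0
After op 2 (undo): buf='(empty)' undo_depth=0 redo_depth=1
After op 3 (type): buf='hi' undo_depth=1 redo_depth=0
After op 4 (undo): buf='(empty)' undo_depth=0 redo_depth=1
After op 5 (type): buf='abc' undo_depth=1 redo_depth=0

Answer: yes no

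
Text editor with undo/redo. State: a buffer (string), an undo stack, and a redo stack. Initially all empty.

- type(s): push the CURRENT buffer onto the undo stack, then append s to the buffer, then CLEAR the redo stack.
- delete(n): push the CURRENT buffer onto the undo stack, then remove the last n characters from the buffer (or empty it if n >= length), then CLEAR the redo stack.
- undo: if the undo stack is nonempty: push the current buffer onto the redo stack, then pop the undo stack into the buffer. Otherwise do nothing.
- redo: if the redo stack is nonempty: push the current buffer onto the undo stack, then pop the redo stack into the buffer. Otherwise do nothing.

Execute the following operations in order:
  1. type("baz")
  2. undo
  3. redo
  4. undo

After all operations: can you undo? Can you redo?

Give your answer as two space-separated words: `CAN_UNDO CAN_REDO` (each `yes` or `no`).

After op 1 (type): buf='baz' undo_depth=1 redo_depth=0
After op 2 (undo): buf='(empty)' undo_depth=0 redo_depth=1
After op 3 (redo): buf='baz' undo_depth=1 redo_depth=0
After op 4 (undo): buf='(empty)' undo_depth=0 redo_depth=1

Answer: no yes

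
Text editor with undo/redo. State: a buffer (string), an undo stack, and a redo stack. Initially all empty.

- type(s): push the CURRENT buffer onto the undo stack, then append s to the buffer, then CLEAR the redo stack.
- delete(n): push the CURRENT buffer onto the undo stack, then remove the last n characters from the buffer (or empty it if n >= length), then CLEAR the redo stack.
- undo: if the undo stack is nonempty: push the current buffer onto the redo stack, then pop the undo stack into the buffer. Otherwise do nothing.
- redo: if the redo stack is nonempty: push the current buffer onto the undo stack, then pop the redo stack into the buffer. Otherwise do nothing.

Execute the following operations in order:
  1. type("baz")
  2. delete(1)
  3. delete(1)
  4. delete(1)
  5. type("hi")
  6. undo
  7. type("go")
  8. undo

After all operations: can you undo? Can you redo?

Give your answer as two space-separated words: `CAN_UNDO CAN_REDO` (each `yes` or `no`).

Answer: yes yes

Derivation:
After op 1 (type): buf='baz' undo_depth=1 redo_depth=0
After op 2 (delete): buf='ba' undo_depth=2 redo_depth=0
After op 3 (delete): buf='b' undo_depth=3 redo_depth=0
After op 4 (delete): buf='(empty)' undo_depth=4 redo_depth=0
After op 5 (type): buf='hi' undo_depth=5 redo_depth=0
After op 6 (undo): buf='(empty)' undo_depth=4 redo_depth=1
After op 7 (type): buf='go' undo_depth=5 redo_depth=0
After op 8 (undo): buf='(empty)' undo_depth=4 redo_depth=1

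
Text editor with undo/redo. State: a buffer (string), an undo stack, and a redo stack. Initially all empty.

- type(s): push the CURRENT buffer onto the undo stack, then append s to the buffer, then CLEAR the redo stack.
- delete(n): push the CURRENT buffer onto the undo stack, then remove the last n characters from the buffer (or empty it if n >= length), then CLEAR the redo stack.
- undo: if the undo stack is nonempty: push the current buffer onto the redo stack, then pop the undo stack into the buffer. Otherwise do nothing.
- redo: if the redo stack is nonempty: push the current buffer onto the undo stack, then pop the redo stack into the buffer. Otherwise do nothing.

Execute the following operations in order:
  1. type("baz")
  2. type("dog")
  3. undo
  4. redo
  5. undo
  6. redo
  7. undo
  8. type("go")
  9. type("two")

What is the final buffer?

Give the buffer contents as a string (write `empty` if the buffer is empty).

After op 1 (type): buf='baz' undo_depth=1 redo_depth=0
After op 2 (type): buf='bazdog' undo_depth=2 redo_depth=0
After op 3 (undo): buf='baz' undo_depth=1 redo_depth=1
After op 4 (redo): buf='bazdog' undo_depth=2 redo_depth=0
After op 5 (undo): buf='baz' undo_depth=1 redo_depth=1
After op 6 (redo): buf='bazdog' undo_depth=2 redo_depth=0
After op 7 (undo): buf='baz' undo_depth=1 redo_depth=1
After op 8 (type): buf='bazgo' undo_depth=2 redo_depth=0
After op 9 (type): buf='bazgotwo' undo_depth=3 redo_depth=0

Answer: bazgotwo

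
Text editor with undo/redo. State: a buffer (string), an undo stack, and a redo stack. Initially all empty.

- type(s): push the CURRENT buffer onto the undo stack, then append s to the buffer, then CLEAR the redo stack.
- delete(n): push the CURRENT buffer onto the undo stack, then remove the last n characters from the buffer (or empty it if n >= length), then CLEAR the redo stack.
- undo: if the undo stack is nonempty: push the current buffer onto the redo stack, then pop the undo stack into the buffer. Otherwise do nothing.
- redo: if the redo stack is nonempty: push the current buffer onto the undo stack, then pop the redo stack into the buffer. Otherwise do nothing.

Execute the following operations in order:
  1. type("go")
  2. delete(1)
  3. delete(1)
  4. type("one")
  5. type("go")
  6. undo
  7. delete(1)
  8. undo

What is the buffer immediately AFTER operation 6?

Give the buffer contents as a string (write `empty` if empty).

Answer: one

Derivation:
After op 1 (type): buf='go' undo_depth=1 redo_depth=0
After op 2 (delete): buf='g' undo_depth=2 redo_depth=0
After op 3 (delete): buf='(empty)' undo_depth=3 redo_depth=0
After op 4 (type): buf='one' undo_depth=4 redo_depth=0
After op 5 (type): buf='onego' undo_depth=5 redo_depth=0
After op 6 (undo): buf='one' undo_depth=4 redo_depth=1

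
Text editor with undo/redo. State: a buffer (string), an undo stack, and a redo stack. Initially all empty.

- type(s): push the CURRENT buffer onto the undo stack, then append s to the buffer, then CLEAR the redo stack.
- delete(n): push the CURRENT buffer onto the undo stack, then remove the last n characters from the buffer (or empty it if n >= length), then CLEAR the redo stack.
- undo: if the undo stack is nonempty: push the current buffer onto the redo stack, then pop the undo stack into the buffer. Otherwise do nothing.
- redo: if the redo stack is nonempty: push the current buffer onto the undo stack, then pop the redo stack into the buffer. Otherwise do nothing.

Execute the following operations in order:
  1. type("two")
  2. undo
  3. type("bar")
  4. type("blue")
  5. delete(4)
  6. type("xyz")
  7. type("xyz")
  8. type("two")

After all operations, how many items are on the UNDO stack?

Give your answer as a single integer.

Answer: 6

Derivation:
After op 1 (type): buf='two' undo_depth=1 redo_depth=0
After op 2 (undo): buf='(empty)' undo_depth=0 redo_depth=1
After op 3 (type): buf='bar' undo_depth=1 redo_depth=0
After op 4 (type): buf='barblue' undo_depth=2 redo_depth=0
After op 5 (delete): buf='bar' undo_depth=3 redo_depth=0
After op 6 (type): buf='barxyz' undo_depth=4 redo_depth=0
After op 7 (type): buf='barxyzxyz' undo_depth=5 redo_depth=0
After op 8 (type): buf='barxyzxyztwo' undo_depth=6 redo_depth=0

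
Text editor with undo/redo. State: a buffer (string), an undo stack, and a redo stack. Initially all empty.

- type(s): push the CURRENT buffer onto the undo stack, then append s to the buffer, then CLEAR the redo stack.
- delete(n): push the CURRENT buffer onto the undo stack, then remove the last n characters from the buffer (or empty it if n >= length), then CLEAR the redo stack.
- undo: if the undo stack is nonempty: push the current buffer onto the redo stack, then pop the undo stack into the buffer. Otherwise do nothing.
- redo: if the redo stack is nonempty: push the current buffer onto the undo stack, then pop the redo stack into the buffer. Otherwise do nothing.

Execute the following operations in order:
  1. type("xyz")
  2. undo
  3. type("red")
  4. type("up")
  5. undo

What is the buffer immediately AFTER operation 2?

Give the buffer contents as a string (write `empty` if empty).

After op 1 (type): buf='xyz' undo_depth=1 redo_depth=0
After op 2 (undo): buf='(empty)' undo_depth=0 redo_depth=1

Answer: empty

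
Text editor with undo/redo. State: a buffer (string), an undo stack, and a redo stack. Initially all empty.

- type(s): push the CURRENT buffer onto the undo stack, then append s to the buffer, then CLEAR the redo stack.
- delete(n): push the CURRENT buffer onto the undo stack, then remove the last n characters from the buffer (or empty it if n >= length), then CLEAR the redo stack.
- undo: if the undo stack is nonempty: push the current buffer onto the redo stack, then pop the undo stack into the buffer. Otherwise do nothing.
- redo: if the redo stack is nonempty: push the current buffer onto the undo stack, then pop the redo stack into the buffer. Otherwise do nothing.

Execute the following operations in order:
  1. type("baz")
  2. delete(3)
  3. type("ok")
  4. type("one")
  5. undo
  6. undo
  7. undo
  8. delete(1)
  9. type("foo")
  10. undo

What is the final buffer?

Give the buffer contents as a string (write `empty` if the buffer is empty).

After op 1 (type): buf='baz' undo_depth=1 redo_depth=0
After op 2 (delete): buf='(empty)' undo_depth=2 redo_depth=0
After op 3 (type): buf='ok' undo_depth=3 redo_depth=0
After op 4 (type): buf='okone' undo_depth=4 redo_depth=0
After op 5 (undo): buf='ok' undo_depth=3 redo_depth=1
After op 6 (undo): buf='(empty)' undo_depth=2 redo_depth=2
After op 7 (undo): buf='baz' undo_depth=1 redo_depth=3
After op 8 (delete): buf='ba' undo_depth=2 redo_depth=0
After op 9 (type): buf='bafoo' undo_depth=3 redo_depth=0
After op 10 (undo): buf='ba' undo_depth=2 redo_depth=1

Answer: ba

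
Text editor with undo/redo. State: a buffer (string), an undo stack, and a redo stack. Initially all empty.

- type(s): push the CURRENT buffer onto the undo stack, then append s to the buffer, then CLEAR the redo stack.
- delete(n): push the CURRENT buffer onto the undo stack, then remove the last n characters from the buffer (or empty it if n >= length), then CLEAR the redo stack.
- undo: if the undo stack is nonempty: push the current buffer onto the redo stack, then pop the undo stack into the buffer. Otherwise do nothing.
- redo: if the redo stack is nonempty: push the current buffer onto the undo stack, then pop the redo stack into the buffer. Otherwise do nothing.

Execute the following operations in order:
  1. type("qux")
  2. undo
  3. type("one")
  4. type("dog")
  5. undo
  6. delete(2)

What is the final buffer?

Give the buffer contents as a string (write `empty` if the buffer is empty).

Answer: o

Derivation:
After op 1 (type): buf='qux' undo_depth=1 redo_depth=0
After op 2 (undo): buf='(empty)' undo_depth=0 redo_depth=1
After op 3 (type): buf='one' undo_depth=1 redo_depth=0
After op 4 (type): buf='onedog' undo_depth=2 redo_depth=0
After op 5 (undo): buf='one' undo_depth=1 redo_depth=1
After op 6 (delete): buf='o' undo_depth=2 redo_depth=0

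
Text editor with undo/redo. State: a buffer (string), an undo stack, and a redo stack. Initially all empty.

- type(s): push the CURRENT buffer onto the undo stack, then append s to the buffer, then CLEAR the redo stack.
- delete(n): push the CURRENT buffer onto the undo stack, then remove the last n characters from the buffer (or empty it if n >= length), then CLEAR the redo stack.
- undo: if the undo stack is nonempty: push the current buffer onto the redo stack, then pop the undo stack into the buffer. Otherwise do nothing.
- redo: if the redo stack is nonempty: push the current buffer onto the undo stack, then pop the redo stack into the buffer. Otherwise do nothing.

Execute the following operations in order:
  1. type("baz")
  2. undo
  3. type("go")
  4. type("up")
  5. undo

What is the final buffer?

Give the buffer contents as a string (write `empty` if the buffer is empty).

Answer: go

Derivation:
After op 1 (type): buf='baz' undo_depth=1 redo_depth=0
After op 2 (undo): buf='(empty)' undo_depth=0 redo_depth=1
After op 3 (type): buf='go' undo_depth=1 redo_depth=0
After op 4 (type): buf='goup' undo_depth=2 redo_depth=0
After op 5 (undo): buf='go' undo_depth=1 redo_depth=1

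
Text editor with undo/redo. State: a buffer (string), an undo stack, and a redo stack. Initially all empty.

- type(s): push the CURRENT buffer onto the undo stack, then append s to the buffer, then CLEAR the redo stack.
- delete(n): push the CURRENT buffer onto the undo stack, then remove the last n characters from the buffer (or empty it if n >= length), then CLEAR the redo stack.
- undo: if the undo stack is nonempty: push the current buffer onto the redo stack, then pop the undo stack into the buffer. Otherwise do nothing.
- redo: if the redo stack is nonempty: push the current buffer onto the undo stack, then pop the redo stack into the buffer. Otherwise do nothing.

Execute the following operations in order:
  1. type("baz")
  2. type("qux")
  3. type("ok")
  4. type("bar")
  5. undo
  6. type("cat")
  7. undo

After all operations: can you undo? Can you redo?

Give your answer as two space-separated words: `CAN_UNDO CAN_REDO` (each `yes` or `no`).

After op 1 (type): buf='baz' undo_depth=1 redo_depth=0
After op 2 (type): buf='bazqux' undo_depth=2 redo_depth=0
After op 3 (type): buf='bazquxok' undo_depth=3 redo_depth=0
After op 4 (type): buf='bazquxokbar' undo_depth=4 redo_depth=0
After op 5 (undo): buf='bazquxok' undo_depth=3 redo_depth=1
After op 6 (type): buf='bazquxokcat' undo_depth=4 redo_depth=0
After op 7 (undo): buf='bazquxok' undo_depth=3 redo_depth=1

Answer: yes yes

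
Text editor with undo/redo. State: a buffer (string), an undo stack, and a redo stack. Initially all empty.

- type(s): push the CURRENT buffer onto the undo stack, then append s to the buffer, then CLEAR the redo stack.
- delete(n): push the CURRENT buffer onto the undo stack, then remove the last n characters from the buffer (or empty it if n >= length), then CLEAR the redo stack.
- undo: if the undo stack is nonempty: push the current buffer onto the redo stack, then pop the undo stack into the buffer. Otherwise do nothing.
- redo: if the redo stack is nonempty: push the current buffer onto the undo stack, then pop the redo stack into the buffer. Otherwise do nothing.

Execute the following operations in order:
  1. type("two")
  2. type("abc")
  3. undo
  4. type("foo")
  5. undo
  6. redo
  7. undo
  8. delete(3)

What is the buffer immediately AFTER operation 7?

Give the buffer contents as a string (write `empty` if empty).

After op 1 (type): buf='two' undo_depth=1 redo_depth=0
After op 2 (type): buf='twoabc' undo_depth=2 redo_depth=0
After op 3 (undo): buf='two' undo_depth=1 redo_depth=1
After op 4 (type): buf='twofoo' undo_depth=2 redo_depth=0
After op 5 (undo): buf='two' undo_depth=1 redo_depth=1
After op 6 (redo): buf='twofoo' undo_depth=2 redo_depth=0
After op 7 (undo): buf='two' undo_depth=1 redo_depth=1

Answer: two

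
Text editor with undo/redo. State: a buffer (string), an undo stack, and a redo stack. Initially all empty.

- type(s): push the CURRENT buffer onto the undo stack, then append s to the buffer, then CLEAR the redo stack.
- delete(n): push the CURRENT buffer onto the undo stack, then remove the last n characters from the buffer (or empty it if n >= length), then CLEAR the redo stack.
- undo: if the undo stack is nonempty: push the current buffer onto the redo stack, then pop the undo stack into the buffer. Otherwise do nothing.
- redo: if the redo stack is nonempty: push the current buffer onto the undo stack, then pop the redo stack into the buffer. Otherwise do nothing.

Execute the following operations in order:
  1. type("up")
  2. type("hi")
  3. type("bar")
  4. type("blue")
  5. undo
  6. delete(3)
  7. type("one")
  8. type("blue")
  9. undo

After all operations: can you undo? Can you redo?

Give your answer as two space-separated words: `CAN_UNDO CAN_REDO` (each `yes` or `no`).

Answer: yes yes

Derivation:
After op 1 (type): buf='up' undo_depth=1 redo_depth=0
After op 2 (type): buf='uphi' undo_depth=2 redo_depth=0
After op 3 (type): buf='uphibar' undo_depth=3 redo_depth=0
After op 4 (type): buf='uphibarblue' undo_depth=4 redo_depth=0
After op 5 (undo): buf='uphibar' undo_depth=3 redo_depth=1
After op 6 (delete): buf='uphi' undo_depth=4 redo_depth=0
After op 7 (type): buf='uphione' undo_depth=5 redo_depth=0
After op 8 (type): buf='uphioneblue' undo_depth=6 redo_depth=0
After op 9 (undo): buf='uphione' undo_depth=5 redo_depth=1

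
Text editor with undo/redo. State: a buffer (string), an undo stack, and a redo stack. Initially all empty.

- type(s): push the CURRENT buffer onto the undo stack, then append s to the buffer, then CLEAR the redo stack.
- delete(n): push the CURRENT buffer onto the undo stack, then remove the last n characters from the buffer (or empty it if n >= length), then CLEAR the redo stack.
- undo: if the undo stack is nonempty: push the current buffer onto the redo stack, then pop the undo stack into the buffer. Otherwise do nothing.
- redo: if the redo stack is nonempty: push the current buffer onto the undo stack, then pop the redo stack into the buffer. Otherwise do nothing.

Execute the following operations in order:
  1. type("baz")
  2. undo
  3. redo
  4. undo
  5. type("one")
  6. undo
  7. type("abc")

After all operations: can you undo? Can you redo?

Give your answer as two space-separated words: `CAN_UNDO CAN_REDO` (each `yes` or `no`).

After op 1 (type): buf='baz' undo_depth=1 redo_depth=0
After op 2 (undo): buf='(empty)' undo_depth=0 redo_depth=1
After op 3 (redo): buf='baz' undo_depth=1 redo_depth=0
After op 4 (undo): buf='(empty)' undo_depth=0 redo_depth=1
After op 5 (type): buf='one' undo_depth=1 redo_depth=0
After op 6 (undo): buf='(empty)' undo_depth=0 redo_depth=1
After op 7 (type): buf='abc' undo_depth=1 redo_depth=0

Answer: yes no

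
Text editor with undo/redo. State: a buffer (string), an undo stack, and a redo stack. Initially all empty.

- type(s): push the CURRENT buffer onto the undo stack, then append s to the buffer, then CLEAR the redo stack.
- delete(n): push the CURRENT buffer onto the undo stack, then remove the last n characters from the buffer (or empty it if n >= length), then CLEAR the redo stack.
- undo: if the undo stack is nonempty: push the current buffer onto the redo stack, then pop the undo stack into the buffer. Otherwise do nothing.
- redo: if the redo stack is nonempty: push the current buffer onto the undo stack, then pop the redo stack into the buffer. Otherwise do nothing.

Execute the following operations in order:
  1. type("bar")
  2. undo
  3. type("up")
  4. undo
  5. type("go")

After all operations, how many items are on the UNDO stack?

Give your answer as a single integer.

After op 1 (type): buf='bar' undo_depth=1 redo_depth=0
After op 2 (undo): buf='(empty)' undo_depth=0 redo_depth=1
After op 3 (type): buf='up' undo_depth=1 redo_depth=0
After op 4 (undo): buf='(empty)' undo_depth=0 redo_depth=1
After op 5 (type): buf='go' undo_depth=1 redo_depth=0

Answer: 1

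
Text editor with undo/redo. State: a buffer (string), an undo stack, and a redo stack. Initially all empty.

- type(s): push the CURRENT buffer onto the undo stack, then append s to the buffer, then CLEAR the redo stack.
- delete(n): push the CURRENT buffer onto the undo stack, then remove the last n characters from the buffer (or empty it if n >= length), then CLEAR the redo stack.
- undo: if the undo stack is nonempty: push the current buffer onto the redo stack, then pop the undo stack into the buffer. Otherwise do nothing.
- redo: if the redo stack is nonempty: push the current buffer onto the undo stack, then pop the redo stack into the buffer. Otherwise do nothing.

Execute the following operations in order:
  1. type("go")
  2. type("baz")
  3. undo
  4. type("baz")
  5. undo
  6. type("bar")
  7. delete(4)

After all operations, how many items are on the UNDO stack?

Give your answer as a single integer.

After op 1 (type): buf='go' undo_depth=1 redo_depth=0
After op 2 (type): buf='gobaz' undo_depth=2 redo_depth=0
After op 3 (undo): buf='go' undo_depth=1 redo_depth=1
After op 4 (type): buf='gobaz' undo_depth=2 redo_depth=0
After op 5 (undo): buf='go' undo_depth=1 redo_depth=1
After op 6 (type): buf='gobar' undo_depth=2 redo_depth=0
After op 7 (delete): buf='g' undo_depth=3 redo_depth=0

Answer: 3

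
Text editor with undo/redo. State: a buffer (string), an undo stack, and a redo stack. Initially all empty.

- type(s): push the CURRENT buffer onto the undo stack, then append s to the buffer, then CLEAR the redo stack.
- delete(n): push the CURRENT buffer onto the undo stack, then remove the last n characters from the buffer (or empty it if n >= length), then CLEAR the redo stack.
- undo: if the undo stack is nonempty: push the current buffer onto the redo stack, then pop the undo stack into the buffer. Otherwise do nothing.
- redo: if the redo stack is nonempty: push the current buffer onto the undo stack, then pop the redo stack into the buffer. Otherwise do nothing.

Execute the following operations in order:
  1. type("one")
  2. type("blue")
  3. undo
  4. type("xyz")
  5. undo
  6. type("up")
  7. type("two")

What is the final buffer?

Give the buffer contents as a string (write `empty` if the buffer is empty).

After op 1 (type): buf='one' undo_depth=1 redo_depth=0
After op 2 (type): buf='oneblue' undo_depth=2 redo_depth=0
After op 3 (undo): buf='one' undo_depth=1 redo_depth=1
After op 4 (type): buf='onexyz' undo_depth=2 redo_depth=0
After op 5 (undo): buf='one' undo_depth=1 redo_depth=1
After op 6 (type): buf='oneup' undo_depth=2 redo_depth=0
After op 7 (type): buf='oneuptwo' undo_depth=3 redo_depth=0

Answer: oneuptwo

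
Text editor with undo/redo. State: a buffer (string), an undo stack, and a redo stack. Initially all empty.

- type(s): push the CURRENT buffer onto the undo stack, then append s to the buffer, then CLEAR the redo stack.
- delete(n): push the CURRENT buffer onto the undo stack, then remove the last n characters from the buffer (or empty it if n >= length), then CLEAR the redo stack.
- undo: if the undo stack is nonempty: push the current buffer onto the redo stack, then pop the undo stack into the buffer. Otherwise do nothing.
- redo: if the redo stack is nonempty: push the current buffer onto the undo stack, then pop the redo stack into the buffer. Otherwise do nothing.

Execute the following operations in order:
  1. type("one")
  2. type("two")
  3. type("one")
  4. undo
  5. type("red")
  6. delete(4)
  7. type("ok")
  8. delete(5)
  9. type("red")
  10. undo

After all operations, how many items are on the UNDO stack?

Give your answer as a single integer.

Answer: 6

Derivation:
After op 1 (type): buf='one' undo_depth=1 redo_depth=0
After op 2 (type): buf='onetwo' undo_depth=2 redo_depth=0
After op 3 (type): buf='onetwoone' undo_depth=3 redo_depth=0
After op 4 (undo): buf='onetwo' undo_depth=2 redo_depth=1
After op 5 (type): buf='onetwored' undo_depth=3 redo_depth=0
After op 6 (delete): buf='onetw' undo_depth=4 redo_depth=0
After op 7 (type): buf='onetwok' undo_depth=5 redo_depth=0
After op 8 (delete): buf='on' undo_depth=6 redo_depth=0
After op 9 (type): buf='onred' undo_depth=7 redo_depth=0
After op 10 (undo): buf='on' undo_depth=6 redo_depth=1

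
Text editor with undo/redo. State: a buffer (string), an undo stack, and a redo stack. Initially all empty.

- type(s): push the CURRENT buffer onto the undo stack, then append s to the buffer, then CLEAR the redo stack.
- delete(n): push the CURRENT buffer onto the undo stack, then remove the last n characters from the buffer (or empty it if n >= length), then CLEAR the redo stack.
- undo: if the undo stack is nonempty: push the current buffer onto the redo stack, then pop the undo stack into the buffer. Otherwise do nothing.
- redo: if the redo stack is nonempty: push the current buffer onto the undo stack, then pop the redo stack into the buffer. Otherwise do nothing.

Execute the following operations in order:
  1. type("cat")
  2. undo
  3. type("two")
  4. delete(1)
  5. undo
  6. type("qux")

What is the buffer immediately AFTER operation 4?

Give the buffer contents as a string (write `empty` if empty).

Answer: tw

Derivation:
After op 1 (type): buf='cat' undo_depth=1 redo_depth=0
After op 2 (undo): buf='(empty)' undo_depth=0 redo_depth=1
After op 3 (type): buf='two' undo_depth=1 redo_depth=0
After op 4 (delete): buf='tw' undo_depth=2 redo_depth=0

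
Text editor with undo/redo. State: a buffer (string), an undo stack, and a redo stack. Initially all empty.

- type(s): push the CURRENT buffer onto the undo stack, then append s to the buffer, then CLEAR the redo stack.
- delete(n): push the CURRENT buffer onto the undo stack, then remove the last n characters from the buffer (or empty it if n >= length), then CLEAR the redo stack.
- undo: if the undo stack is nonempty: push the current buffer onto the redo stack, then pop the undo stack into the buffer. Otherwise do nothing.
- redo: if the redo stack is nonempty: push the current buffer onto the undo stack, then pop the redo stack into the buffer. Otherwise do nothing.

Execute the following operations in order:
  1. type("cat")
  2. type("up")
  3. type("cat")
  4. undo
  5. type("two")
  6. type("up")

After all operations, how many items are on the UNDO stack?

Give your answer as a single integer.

Answer: 4

Derivation:
After op 1 (type): buf='cat' undo_depth=1 redo_depth=0
After op 2 (type): buf='catup' undo_depth=2 redo_depth=0
After op 3 (type): buf='catupcat' undo_depth=3 redo_depth=0
After op 4 (undo): buf='catup' undo_depth=2 redo_depth=1
After op 5 (type): buf='catuptwo' undo_depth=3 redo_depth=0
After op 6 (type): buf='catuptwoup' undo_depth=4 redo_depth=0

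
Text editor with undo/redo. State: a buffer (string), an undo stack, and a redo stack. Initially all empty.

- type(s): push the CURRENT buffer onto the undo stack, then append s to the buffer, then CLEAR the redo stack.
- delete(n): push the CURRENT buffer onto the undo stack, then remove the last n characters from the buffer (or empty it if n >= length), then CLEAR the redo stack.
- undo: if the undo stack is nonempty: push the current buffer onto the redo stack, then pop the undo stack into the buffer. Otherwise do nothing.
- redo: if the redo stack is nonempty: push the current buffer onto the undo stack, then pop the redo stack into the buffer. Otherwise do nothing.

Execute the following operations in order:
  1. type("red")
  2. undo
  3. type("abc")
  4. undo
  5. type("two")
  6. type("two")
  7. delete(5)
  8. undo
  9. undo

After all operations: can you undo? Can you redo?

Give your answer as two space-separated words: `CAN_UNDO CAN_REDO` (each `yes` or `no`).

Answer: yes yes

Derivation:
After op 1 (type): buf='red' undo_depth=1 redo_depth=0
After op 2 (undo): buf='(empty)' undo_depth=0 redo_depth=1
After op 3 (type): buf='abc' undo_depth=1 redo_depth=0
After op 4 (undo): buf='(empty)' undo_depth=0 redo_depth=1
After op 5 (type): buf='two' undo_depth=1 redo_depth=0
After op 6 (type): buf='twotwo' undo_depth=2 redo_depth=0
After op 7 (delete): buf='t' undo_depth=3 redo_depth=0
After op 8 (undo): buf='twotwo' undo_depth=2 redo_depth=1
After op 9 (undo): buf='two' undo_depth=1 redo_depth=2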